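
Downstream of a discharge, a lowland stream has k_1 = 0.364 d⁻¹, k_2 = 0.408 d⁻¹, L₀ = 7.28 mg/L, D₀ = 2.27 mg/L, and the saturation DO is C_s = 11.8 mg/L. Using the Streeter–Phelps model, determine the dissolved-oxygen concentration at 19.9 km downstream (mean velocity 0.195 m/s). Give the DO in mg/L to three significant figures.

Travel time t = x/v = 19.9 km / (0.195 m/s) = 19900 m / 0.195 m/s = 102100 s = 1.181 d.
k_1 L₀/(k_2−k_1) = 0.364×7.28/(0.408−0.364) = 2.650/0.04400 = 60.23 mg/L.
e^(−k_1 t) = e^(−0.364×1.181) = 0.6505; e^(−k_2 t) = e^(−0.408×1.181) = 0.6176.
D = 60.23 × (0.6505 − 0.6176) + 2.27 × 0.6176 = 1.984 + 1.402 = 3.386 mg/L.
DO = C_s − D = 11.8 − 3.386 = 8.414 mg/L.

DO ≈ 8.41 mg/L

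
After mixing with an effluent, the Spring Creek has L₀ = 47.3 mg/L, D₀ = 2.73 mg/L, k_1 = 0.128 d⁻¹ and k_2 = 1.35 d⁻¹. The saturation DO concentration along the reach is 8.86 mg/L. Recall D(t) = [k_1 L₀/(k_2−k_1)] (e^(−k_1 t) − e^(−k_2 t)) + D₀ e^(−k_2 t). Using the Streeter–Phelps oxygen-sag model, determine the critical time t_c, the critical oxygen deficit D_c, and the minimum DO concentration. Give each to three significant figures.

With k_2/k_1 = 10.55 and 1 − D₀(k_2−k_1)/(k_1 L₀) = 0.4490,
t_c = ln(10.55 × 0.4490) / (1.35 − 0.128) = ln(4.735) / 1.222 = 1.555/1.222 = 1.273 d.
L(t_c) = L₀ e^(−k_1 t_c) = 47.3 × 0.8497 = 40.19 mg/L, and at the critical point k_2 D_c = k_1 L, so D_c = (0.128/1.35) × 40.19 = 3.811 mg/L.
Minimum DO = C_s − D_c = 8.86 − 3.811 = 5.049 mg/L.

t_c ≈ 1.27 d; D_c ≈ 3.81 mg/L; min DO ≈ 5.05 mg/L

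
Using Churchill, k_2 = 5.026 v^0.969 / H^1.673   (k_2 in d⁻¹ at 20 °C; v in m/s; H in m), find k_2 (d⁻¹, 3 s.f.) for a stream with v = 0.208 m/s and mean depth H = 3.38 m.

k_2 ≈ 0.143 d⁻¹

k_2 = 5.026 × 0.208^0.969 / 3.38^1.673 = 5.026 × 0.2184 / 7.671 = 0.1431 d⁻¹.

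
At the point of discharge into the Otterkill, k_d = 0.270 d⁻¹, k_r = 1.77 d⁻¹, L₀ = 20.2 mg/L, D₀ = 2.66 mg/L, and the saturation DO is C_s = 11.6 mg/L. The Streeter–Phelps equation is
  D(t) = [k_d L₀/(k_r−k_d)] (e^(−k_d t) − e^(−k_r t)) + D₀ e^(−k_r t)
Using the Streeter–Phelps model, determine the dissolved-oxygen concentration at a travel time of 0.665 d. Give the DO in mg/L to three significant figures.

k_d L₀/(k_r−k_d) = 0.270×20.2/(1.77−0.270) = 5.454/1.500 = 3.636 mg/L.
e^(−k_d t) = e^(−0.270×0.6650) = 0.8356; e^(−k_r t) = e^(−1.77×0.6650) = 0.3082.
D = 3.636 × (0.8356 − 0.3082) + 2.66 × 0.3082 = 1.918 + 0.8198 = 2.738 mg/L.
DO = C_s − D = 11.6 − 2.738 = 8.862 mg/L.

DO ≈ 8.86 mg/L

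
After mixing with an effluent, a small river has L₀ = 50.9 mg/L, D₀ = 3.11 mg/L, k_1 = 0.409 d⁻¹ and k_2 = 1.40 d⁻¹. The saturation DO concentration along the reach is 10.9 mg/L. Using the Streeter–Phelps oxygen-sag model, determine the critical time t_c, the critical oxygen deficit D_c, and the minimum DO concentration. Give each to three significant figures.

t_c ≈ 1.08 d; D_c ≈ 9.56 mg/L; min DO ≈ 1.34 mg/L

t_c = [1/(k_2−k_1)] ln[(k_2/k_1)(1 − D₀(k_2−k_1)/(k_1 L₀))]
= [1/(1.40−0.409)] ln[(1.40/0.409)(1 − 3.11×0.9910/(0.409×50.9))]
= (1/0.9910) ln[3.423 × 0.8520] = 1.009 × ln(2.916) = 1.009 × 1.070 = 1.080 d.
L(t_c) = L₀ e^(−k_1 t_c) = 50.9 × 0.6429 = 32.72 mg/L, and at the critical point k_2 D_c = k_1 L, so D_c = (0.409/1.40) × 32.72 = 9.560 mg/L.
Minimum DO = C_s − D_c = 10.9 − 9.560 = 1.340 mg/L.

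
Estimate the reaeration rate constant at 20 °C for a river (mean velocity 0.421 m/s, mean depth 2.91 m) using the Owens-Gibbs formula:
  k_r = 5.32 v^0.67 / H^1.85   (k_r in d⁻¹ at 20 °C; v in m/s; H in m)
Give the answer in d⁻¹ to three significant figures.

k_r ≈ 0.413 d⁻¹

k_r = 5.32 × 0.421^0.67 / 2.91^1.85 = 5.32 × 0.5601 / 7.214 = 0.4130 d⁻¹.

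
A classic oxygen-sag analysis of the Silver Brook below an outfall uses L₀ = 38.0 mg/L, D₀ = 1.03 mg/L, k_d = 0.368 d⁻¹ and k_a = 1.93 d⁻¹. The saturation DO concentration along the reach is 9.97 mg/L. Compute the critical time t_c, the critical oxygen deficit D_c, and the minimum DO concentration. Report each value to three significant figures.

t_c ≈ 0.983 d; D_c ≈ 5.05 mg/L; min DO ≈ 4.92 mg/L

t_c = [1/(k_a−k_d)] ln[(k_a/k_d)(1 − D₀(k_a−k_d)/(k_d L₀))]
= [1/(1.93−0.368)] ln[(1.93/0.368)(1 − 1.03×1.562/(0.368×38.0))]
= (1/1.562) ln[5.245 × 0.8849] = 0.6402 × ln(4.641) = 0.6402 × 1.535 = 0.9827 d.
L(t_c) = L₀ e^(−k_d t_c) = 38.0 × 0.6965 = 26.47 mg/L, and at the critical point k_a D_c = k_d L, so D_c = (0.368/1.93) × 26.47 = 5.047 mg/L.
Minimum DO = C_s − D_c = 9.97 − 5.047 = 4.923 mg/L.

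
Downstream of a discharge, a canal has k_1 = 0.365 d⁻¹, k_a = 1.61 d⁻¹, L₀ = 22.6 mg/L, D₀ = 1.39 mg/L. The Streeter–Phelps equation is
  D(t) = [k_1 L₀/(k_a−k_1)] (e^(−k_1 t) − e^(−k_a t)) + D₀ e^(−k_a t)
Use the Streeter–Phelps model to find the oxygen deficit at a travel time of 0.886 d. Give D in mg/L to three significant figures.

D ≈ 3.54 mg/L

k_1 L₀/(k_a−k_1) = 0.365×22.6/(1.61−0.365) = 8.249/1.245 = 6.626 mg/L.
e^(−k_1 t) = e^(−0.365×0.8860) = 0.7237; e^(−k_a t) = e^(−1.61×0.8860) = 0.2402.
D = 6.626 × (0.7237 − 0.2402) + 1.39 × 0.2402 = 3.204 + 0.3338 = 3.538 mg/L.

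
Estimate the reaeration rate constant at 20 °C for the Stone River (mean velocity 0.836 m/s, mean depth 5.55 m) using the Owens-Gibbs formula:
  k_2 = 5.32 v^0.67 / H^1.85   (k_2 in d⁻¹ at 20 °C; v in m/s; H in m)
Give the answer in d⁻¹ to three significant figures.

k_2 = 5.32 × 0.836^0.67 / 5.55^1.85 = 5.32 × 0.8869 / 23.82 = 0.1981 d⁻¹.

k_2 ≈ 0.198 d⁻¹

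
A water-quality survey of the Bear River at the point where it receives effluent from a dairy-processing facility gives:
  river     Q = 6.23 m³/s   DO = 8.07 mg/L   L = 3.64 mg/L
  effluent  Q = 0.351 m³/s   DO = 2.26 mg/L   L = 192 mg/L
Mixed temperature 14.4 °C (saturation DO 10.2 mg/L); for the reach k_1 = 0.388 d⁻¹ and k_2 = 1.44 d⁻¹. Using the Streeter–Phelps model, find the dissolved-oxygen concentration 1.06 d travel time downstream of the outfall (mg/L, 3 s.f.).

DO ≈ 7.42 mg/L

Mixed DO = (6.23×8.07 + 0.351×2.26)/(6.23+0.351) = 51.07/6.581 = 7.760 mg/L.
Mixed L₀ = (6.23×3.64 + 0.351×192)/(6.581) = 90.07/6.581 = 13.69 mg/L.
Initial deficit D₀ = C_s − DO₀ = 10.2 − 7.760 = 2.440 mg/L.
D(1.06) = [0.388×13.69/(1.44−0.388)](e^(−0.388×1.06) − e^(−1.44×1.06)) + 2.440 e^(−1.44×1.06)
= 5.048 × (0.6628 − 0.2173) + 2.440 × 0.2173 = 2.779 mg/L.
DO = 10.2 − 2.779 = 7.421 mg/L.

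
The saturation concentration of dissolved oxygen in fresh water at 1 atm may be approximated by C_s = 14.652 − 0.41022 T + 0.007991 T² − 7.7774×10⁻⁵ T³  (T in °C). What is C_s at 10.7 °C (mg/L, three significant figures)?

C_s = 14.652 − 0.41022×10.7 + 0.007991×10.7² − 7.7774×10⁻⁵×10.7³ = 11.08 mg/L.

C_s ≈ 11.1 mg/L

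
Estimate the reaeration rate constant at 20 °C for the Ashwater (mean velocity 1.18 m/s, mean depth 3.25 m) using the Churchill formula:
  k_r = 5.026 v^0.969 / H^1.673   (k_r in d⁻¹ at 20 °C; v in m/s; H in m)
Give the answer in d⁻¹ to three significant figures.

k_r = 5.026 × 1.18^0.969 / 3.25^1.673 = 5.026 × 1.174 / 7.184 = 0.8213 d⁻¹.

k_r ≈ 0.821 d⁻¹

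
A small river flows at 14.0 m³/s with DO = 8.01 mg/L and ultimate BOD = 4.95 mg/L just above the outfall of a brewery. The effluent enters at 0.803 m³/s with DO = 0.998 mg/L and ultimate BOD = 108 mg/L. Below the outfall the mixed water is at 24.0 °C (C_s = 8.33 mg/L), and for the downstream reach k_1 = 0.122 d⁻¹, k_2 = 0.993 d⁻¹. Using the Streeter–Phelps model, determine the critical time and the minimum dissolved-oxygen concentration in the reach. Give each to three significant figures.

Mixed DO = (14.0×8.01 + 0.803×0.998)/(14.0+0.803) = 112.9/14.80 = 7.630 mg/L.
Mixed L₀ = (14.0×4.95 + 0.803×108)/(14.80) = 156.0/14.80 = 10.54 mg/L.
Initial deficit D₀ = C_s − DO₀ = 8.33 − 7.630 = 0.7004 mg/L.
t_c = (1/0.8710) ln[(0.993/0.122)(1 − 0.7004×0.8710/(0.122×10.54))] = 1.148 × ln(4.278) = 1.669 d.
D_c = (0.122/0.993) × 10.54 × e^(−0.122×1.669) = 0.1229 × 10.54 × 0.8158 = 1.056 mg/L.
Minimum DO = 8.33 − 1.056 = 7.274 mg/L.

t_c ≈ 1.67 d; minimum DO ≈ 7.27 mg/L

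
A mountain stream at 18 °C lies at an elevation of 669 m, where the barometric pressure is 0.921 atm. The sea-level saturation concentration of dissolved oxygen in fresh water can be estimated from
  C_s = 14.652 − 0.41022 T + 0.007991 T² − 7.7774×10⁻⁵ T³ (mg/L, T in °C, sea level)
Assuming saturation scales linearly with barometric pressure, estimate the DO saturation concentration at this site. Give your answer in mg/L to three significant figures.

C_s ≈ 8.66 mg/L

At sea level: C_s = 14.652 − 0.41022×18 + 0.007991×18² − 7.7774×10⁻⁵×18³ = 9.404 mg/L.
Pressure correction: C_s' = 9.404 × 0.921 = 8.661 mg/L.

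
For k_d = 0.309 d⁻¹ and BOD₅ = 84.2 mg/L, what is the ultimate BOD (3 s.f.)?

BOD₅ = L₀(1 − e^(−5k_d)) ⇒ L₀ = BOD₅ / (1 − e^(−5×0.309))
= 84.2 / (1 − 0.2133) = 84.2 / 0.7867 = 107.0 mg/L.

L₀ ≈ 107 mg/L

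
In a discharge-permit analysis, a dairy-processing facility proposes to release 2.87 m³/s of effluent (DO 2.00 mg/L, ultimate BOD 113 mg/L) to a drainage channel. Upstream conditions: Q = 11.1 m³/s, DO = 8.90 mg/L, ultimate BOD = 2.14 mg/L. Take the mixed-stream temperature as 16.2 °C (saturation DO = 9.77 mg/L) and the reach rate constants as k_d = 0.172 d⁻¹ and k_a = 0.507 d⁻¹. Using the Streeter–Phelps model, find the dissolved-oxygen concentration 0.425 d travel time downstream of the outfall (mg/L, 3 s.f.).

DO ≈ 6.35 mg/L

Mixed DO = (11.1×8.90 + 2.87×2.00)/(11.1+2.87) = 104.5/13.97 = 7.482 mg/L.
Mixed L₀ = (11.1×2.14 + 2.87×113)/(13.97) = 348.1/13.97 = 24.92 mg/L.
Initial deficit D₀ = C_s − DO₀ = 9.77 − 7.482 = 2.288 mg/L.
D(0.425) = [0.172×24.92/(0.507−0.172)](e^(−0.172×0.425) − e^(−0.507×0.425)) + 2.288 e^(−0.507×0.425)
= 12.79 × (0.9295 − 0.8062) + 2.288 × 0.8062 = 3.422 mg/L.
DO = 9.77 − 3.422 = 6.348 mg/L.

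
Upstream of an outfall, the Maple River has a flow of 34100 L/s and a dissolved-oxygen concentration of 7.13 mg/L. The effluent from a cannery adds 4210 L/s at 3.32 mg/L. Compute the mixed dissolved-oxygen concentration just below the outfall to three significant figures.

6.71 mg/L

Flow-weighted mixing: C = (Q_r C_r + Q_w C_w)/(Q_r + Q_w)
= (34100×7.13 + 4210×3.32)/(34100 + 4210) = 257100/38310 = 6.711 mg/L.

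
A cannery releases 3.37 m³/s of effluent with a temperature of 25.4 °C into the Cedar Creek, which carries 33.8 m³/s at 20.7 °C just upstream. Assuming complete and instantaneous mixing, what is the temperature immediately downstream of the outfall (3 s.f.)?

Flow-weighted mixing: C = (Q_r C_r + Q_w C_w)/(Q_r + Q_w)
= (33.8×20.7 + 3.37×25.4)/(33.8 + 3.37) = 785.3/37.17 = 21.13 °C.

21.1 °C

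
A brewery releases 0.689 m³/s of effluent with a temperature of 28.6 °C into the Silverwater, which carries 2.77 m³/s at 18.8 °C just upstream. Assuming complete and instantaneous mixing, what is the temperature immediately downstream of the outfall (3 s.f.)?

Flow-weighted mixing: C = (Q_r C_r + Q_w C_w)/(Q_r + Q_w)
= (2.77×18.8 + 0.689×28.6)/(2.77 + 0.689) = 71.78/3.459 = 20.75 °C.

20.8 °C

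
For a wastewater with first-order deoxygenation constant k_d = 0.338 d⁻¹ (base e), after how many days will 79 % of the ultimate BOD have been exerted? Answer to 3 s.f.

y/L₀ = 1 − e^(−k_d t) = 0.79 ⇒ e^(−k_d t) = 0.210
t = −ln(0.210) / 0.338 = 1.561 / 0.338 = 4.617 d.

t ≈ 4.62 d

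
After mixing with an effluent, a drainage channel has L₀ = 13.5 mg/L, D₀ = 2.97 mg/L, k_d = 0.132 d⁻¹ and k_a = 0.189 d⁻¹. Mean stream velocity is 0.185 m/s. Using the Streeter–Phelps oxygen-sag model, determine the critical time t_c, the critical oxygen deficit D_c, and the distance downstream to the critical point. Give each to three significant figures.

t_c ≈ 4.55 d; D_c ≈ 5.17 mg/L; x_c ≈ 72.7 km

At the critical point dD/dt = 0, so k_d L₀ e^(−k_d t) = k_a D. Substituting D(t) from the Streeter–Phelps equation and solving for t gives
t_c = ln[(k_a/k_d)(1 − D₀(k_a−k_d)/(k_d L₀))] / (k_a−k_d).
Here k_a−k_d = 0.05700 d⁻¹ and 1 − D₀(k_a−k_d)/(k_d L₀) = 1 − 2.97×0.05700/(0.132×13.5) = 0.9050, so
t_c = ln(1.432 × 0.9050) / 0.05700 = 0.2591 / 0.05700 = 4.546 d.
D_c = (k_d/k_a) L₀ e^(−k_d t_c) = (0.132/0.189) × 13.5 × e^(−0.132×4.546) = 0.6984 × 13.5 × 0.5488 = 5.174 mg/L.
x_c = v t_c = 0.185 m/s × 4.546 d × 86400 s/d = 72660 m ≈ 72.7 km.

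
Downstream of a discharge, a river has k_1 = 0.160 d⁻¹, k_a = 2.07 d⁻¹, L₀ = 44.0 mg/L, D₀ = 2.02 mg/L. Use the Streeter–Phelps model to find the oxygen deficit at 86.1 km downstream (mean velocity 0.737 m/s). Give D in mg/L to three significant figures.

Travel time t = x/v = 86.1 km / (0.737 m/s) = 86100 m / 0.737 m/s = 116800 s = 1.352 d.
k_1 L₀/(k_a−k_1) = 0.160×44.0/(2.07−0.160) = 7.040/1.910 = 3.686 mg/L.
e^(−k_1 t) = e^(−0.160×1.352) = 0.8055; e^(−k_a t) = e^(−2.07×1.352) = 0.06088.
D = 3.686 × (0.8055 − 0.06088) + 2.02 × 0.06088 = 2.744 + 0.1230 = 2.867 mg/L.

D ≈ 2.87 mg/L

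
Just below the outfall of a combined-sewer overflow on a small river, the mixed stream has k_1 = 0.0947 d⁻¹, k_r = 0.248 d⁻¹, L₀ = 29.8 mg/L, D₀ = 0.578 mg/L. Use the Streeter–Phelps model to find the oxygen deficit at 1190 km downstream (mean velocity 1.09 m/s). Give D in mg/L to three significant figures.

Travel time t = x/v = 1190 km / (1.09 m/s) = 1.190×10^6 m / 1.09 m/s = 1.092×10^6 s = 12.64 d.
k_1 L₀/(k_r−k_1) = 0.0947×29.8/(0.248−0.0947) = 2.822/0.1533 = 18.41 mg/L.
e^(−k_1 t) = e^(−0.0947×12.64) = 0.3022; e^(−k_r t) = e^(−0.248×12.64) = 0.04356.
D = 18.41 × (0.3022 − 0.04356) + 0.578 × 0.04356 = 4.762 + 0.02518 = 4.787 mg/L.

D ≈ 4.79 mg/L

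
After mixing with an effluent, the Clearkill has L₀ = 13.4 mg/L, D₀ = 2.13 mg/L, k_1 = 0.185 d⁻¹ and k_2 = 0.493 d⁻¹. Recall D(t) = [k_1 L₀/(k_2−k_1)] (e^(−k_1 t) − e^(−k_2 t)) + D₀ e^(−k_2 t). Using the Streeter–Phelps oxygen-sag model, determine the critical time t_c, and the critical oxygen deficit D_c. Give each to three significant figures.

At the critical point dD/dt = 0, so k_1 L₀ e^(−k_1 t) = k_2 D. Substituting D(t) from the Streeter–Phelps equation and solving for t gives
t_c = ln[(k_2/k_1)(1 − D₀(k_2−k_1)/(k_1 L₀))] / (k_2−k_1).
Here k_2−k_1 = 0.3080 d⁻¹ and 1 − D₀(k_2−k_1)/(k_1 L₀) = 1 − 2.13×0.3080/(0.185×13.4) = 0.7354, so
t_c = ln(2.665 × 0.7354) / 0.3080 = 0.6728 / 0.3080 = 2.184 d.
D_c = (k_1/k_2) L₀ e^(−k_1 t_c) = (0.185/0.493) × 13.4 × e^(−0.185×2.184) = 0.3753 × 13.4 × 0.6676 = 3.357 mg/L.

t_c ≈ 2.18 d; D_c ≈ 3.36 mg/L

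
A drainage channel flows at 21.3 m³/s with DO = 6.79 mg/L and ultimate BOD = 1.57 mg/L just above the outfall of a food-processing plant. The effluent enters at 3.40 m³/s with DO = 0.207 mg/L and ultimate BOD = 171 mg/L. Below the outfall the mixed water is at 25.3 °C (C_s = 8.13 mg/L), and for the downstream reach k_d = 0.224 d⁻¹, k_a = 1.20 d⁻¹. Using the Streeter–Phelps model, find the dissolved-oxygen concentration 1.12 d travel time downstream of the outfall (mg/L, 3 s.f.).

DO ≈ 4.59 mg/L

Mixed DO = (21.3×6.79 + 3.40×0.207)/(21.3+3.40) = 145.3/24.70 = 5.884 mg/L.
Mixed L₀ = (21.3×1.57 + 3.40×171)/(24.70) = 614.8/24.70 = 24.89 mg/L.
Initial deficit D₀ = C_s − DO₀ = 8.13 − 5.884 = 2.246 mg/L.
D(1.12) = [0.224×24.89/(1.20−0.224)](e^(−0.224×1.12) − e^(−1.20×1.12)) + 2.246 e^(−1.20×1.12)
= 5.713 × (0.7781 − 0.2608) + 2.246 × 0.2608 = 3.541 mg/L.
DO = 8.13 − 3.541 = 4.589 mg/L.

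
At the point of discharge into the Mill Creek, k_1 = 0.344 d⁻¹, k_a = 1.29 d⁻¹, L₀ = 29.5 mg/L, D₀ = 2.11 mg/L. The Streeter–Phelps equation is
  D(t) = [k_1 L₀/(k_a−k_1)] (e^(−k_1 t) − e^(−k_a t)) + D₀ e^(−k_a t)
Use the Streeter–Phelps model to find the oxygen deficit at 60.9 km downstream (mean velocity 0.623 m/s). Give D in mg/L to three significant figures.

D ≈ 5.27 mg/L

Travel time t = x/v = 60.9 km / (0.623 m/s) = 60900 m / 0.623 m/s = 97750 s = 1.131 d.
k_1 L₀/(k_a−k_1) = 0.344×29.5/(1.29−0.344) = 10.15/0.9460 = 10.73 mg/L.
e^(−k_1 t) = e^(−0.344×1.131) = 0.6776; e^(−k_a t) = e^(−1.29×1.131) = 0.2324.
D = 10.73 × (0.6776 − 0.2324) + 2.11 × 0.2324 = 4.776 + 0.4903 = 5.267 mg/L.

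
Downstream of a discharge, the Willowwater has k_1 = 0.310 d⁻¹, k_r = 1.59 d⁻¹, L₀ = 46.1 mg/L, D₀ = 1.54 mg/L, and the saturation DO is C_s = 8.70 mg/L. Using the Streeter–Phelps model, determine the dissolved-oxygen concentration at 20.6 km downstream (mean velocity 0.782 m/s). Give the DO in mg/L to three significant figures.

DO ≈ 4.47 mg/L

Travel time t = x/v = 20.6 km / (0.782 m/s) = 20600 m / 0.782 m/s = 26340 s = 0.3049 d.
k_1 L₀/(k_r−k_1) = 0.310×46.1/(1.59−0.310) = 14.29/1.280 = 11.16 mg/L.
e^(−k_1 t) = e^(−0.310×0.3049) = 0.9098; e^(−k_r t) = e^(−1.59×0.3049) = 0.6158.
D = 11.16 × (0.9098 − 0.6158) + 1.54 × 0.6158 = 3.282 + 0.9484 = 4.231 mg/L.
DO = C_s − D = 8.70 − 4.231 = 4.469 mg/L.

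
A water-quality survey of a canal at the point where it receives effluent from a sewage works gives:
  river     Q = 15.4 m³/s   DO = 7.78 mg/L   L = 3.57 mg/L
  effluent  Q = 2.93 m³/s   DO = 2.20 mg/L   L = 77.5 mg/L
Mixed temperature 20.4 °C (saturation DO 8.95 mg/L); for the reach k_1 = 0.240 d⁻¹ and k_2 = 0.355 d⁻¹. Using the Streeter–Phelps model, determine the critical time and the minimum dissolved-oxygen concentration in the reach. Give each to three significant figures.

Mixed DO = (15.4×7.78 + 2.93×2.20)/(15.4+2.93) = 126.3/18.33 = 6.888 mg/L.
Mixed L₀ = (15.4×3.57 + 2.93×77.5)/(18.33) = 282.1/18.33 = 15.39 mg/L.
Initial deficit D₀ = C_s − DO₀ = 8.95 − 6.888 = 2.062 mg/L.
t_c = (1/0.1150) ln[(0.355/0.240)(1 − 2.062×0.1150/(0.240×15.39))] = 8.696 × ln(1.384) = 2.827 d.
D_c = (0.240/0.355) × 15.39 × e^(−0.240×2.827) = 0.6761 × 15.39 × 0.5074 = 5.278 mg/L.
Minimum DO = 8.95 − 5.278 = 3.672 mg/L.

t_c ≈ 2.83 d; minimum DO ≈ 3.67 mg/L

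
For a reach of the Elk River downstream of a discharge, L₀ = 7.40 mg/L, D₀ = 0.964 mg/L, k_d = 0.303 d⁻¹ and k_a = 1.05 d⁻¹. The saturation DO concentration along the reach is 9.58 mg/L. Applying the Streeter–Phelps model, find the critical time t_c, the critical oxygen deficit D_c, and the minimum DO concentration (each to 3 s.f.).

t_c ≈ 1.15 d; D_c ≈ 1.51 mg/L; min DO ≈ 8.07 mg/L

With k_a/k_d = 3.465 and 1 − D₀(k_a−k_d)/(k_d L₀) = 0.6788,
t_c = ln(3.465 × 0.6788) / (1.05 − 0.303) = ln(2.352) / 0.7470 = 0.8554/0.7470 = 1.145 d.
D_c = (k_d/k_a) L₀ e^(−k_d t_c) = (0.303/1.05) × 7.40 × e^(−0.303×1.145) = 0.2886 × 7.40 × 0.7068 = 1.509 mg/L.
Minimum DO = C_s − D_c = 9.58 − 1.509 = 8.071 mg/L.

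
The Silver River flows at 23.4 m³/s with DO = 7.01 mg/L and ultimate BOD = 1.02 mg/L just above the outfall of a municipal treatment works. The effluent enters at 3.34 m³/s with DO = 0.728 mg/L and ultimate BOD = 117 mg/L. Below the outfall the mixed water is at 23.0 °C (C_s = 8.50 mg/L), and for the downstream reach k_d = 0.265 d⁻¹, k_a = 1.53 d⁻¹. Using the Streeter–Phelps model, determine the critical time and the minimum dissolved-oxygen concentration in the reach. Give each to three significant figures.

Mixed DO = (23.4×7.01 + 3.34×0.728)/(23.4+3.34) = 166.5/26.74 = 6.225 mg/L.
Mixed L₀ = (23.4×1.02 + 3.34×117)/(26.74) = 414.6/26.74 = 15.51 mg/L.
Initial deficit D₀ = C_s − DO₀ = 8.50 − 6.225 = 2.275 mg/L.
t_c = (1/1.265) ln[(1.53/0.265)(1 − 2.275×1.265/(0.265×15.51))] = 0.7905 × ln(1.731) = 0.4336 d.
D_c = (0.265/1.53) × 15.51 × e^(−0.265×0.4336) = 0.1732 × 15.51 × 0.8914 = 2.394 mg/L.
Minimum DO = 8.50 − 2.394 = 6.106 mg/L.

t_c ≈ 0.434 d; minimum DO ≈ 6.11 mg/L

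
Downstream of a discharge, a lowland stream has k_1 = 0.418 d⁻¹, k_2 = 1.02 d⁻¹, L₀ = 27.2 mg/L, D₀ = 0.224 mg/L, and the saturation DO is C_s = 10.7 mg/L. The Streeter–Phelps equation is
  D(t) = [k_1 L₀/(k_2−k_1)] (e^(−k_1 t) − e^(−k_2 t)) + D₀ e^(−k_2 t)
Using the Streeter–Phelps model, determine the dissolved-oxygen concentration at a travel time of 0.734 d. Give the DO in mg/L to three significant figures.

DO ≈ 5.63 mg/L

k_1 L₀/(k_2−k_1) = 0.418×27.2/(1.02−0.418) = 11.37/0.6020 = 18.89 mg/L.
e^(−k_1 t) = e^(−0.418×0.7340) = 0.7358; e^(−k_2 t) = e^(−1.02×0.7340) = 0.4730.
D = 18.89 × (0.7358 − 0.4730) + 0.224 × 0.4730 = 4.963 + 0.1059 = 5.069 mg/L.
DO = C_s − D = 10.7 − 5.069 = 5.631 mg/L.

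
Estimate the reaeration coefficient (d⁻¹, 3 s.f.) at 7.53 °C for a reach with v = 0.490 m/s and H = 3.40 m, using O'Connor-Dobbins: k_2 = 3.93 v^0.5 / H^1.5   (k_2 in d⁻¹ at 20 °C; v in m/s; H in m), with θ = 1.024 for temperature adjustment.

k_2 ≈ 0.326 d⁻¹

k_2(20) = 3.93 × 0.490^0.5 / 3.40^1.5 = 3.93 × 0.7000 / 6.269 = 0.4388 d⁻¹.
k_2(7.53) = 0.4388 × 1.024^(7.53−20) = 0.4388 × 0.7440 = 0.3265 d⁻¹.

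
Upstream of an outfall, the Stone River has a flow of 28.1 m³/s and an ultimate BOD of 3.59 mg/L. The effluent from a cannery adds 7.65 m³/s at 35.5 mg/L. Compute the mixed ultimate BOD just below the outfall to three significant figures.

Flow-weighted mixing: C = (Q_r C_r + Q_w C_w)/(Q_r + Q_w)
= (28.1×3.59 + 7.65×35.5)/(28.1 + 7.65) = 372.5/35.75 = 10.42 mg/L.

10.4 mg/L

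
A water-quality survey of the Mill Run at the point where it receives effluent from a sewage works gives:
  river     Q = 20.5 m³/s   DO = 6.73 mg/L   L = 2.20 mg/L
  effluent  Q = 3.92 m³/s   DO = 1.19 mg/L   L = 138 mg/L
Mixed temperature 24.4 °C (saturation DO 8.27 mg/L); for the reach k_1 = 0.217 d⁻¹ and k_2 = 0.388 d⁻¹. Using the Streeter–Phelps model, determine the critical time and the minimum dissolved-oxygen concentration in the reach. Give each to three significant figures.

Mixed DO = (20.5×6.73 + 3.92×1.19)/(20.5+3.92) = 142.6/24.42 = 5.841 mg/L.
Mixed L₀ = (20.5×2.20 + 3.92×138)/(24.42) = 586.1/24.42 = 24.00 mg/L.
Initial deficit D₀ = C_s − DO₀ = 8.27 − 5.841 = 2.429 mg/L.
t_c = (1/0.1710) ln[(0.388/0.217)(1 − 2.429×0.1710/(0.217×24.00))] = 5.848 × ln(1.645) = 2.912 d.
D_c = (0.217/0.388) × 24.00 × e^(−0.217×2.912) = 0.5593 × 24.00 × 0.5316 = 7.135 mg/L.
Minimum DO = 8.27 − 7.135 = 1.135 mg/L.

t_c ≈ 2.91 d; minimum DO ≈ 1.14 mg/L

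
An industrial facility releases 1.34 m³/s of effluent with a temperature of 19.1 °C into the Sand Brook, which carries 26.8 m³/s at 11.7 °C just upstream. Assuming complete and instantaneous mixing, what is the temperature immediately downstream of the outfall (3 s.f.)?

12.1 °C

Flow-weighted mixing: C = (Q_r C_r + Q_w C_w)/(Q_r + Q_w)
= (26.8×11.7 + 1.34×19.1)/(26.8 + 1.34) = 339.2/28.14 = 12.05 °C.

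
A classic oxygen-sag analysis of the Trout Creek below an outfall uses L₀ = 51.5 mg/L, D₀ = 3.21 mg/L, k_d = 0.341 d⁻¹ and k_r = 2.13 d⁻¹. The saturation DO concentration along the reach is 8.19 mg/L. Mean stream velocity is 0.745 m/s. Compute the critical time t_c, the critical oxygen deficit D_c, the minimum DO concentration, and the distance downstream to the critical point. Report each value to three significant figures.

At the critical point dD/dt = 0, so k_d L₀ e^(−k_d t) = k_r D. Substituting D(t) from the Streeter–Phelps equation and solving for t gives
t_c = ln[(k_r/k_d)(1 − D₀(k_r−k_d)/(k_d L₀))] / (k_r−k_d).
Here k_r−k_d = 1.789 d⁻¹ and 1 − D₀(k_r−k_d)/(k_d L₀) = 1 − 3.21×1.789/(0.341×51.5) = 0.6730, so
t_c = ln(6.246 × 0.6730) / 1.789 = 1.436 / 1.789 = 0.8027 d.
D_c = (k_d/k_r) L₀ e^(−k_d t_c) = (0.341/2.13) × 51.5 × e^(−0.341×0.8027) = 0.1601 × 51.5 × 0.7606 = 6.271 mg/L.
Minimum DO = C_s − D_c = 8.19 − 6.271 = 1.919 mg/L.
x_c = v t_c = 0.745 m/s × 0.8027 d × 86400 s/d = 51670 m ≈ 51.7 km.

t_c ≈ 0.803 d; D_c ≈ 6.27 mg/L; min DO ≈ 1.92 mg/L; x_c ≈ 51.7 km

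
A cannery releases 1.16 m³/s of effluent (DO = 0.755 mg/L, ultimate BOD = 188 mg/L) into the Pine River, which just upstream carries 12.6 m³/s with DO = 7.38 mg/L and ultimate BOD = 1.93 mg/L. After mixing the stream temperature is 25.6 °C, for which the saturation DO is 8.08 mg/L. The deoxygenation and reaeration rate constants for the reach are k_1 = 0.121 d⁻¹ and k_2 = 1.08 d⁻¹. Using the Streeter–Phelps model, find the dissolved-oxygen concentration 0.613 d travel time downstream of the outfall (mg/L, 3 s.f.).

Mixed DO = (12.6×7.38 + 1.16×0.755)/(12.6+1.16) = 93.86/13.76 = 6.821 mg/L.
Mixed L₀ = (12.6×1.93 + 1.16×188)/(13.76) = 242.4/13.76 = 17.62 mg/L.
Initial deficit D₀ = C_s − DO₀ = 8.08 − 6.821 = 1.259 mg/L.
D(0.613) = [0.121×17.62/(1.08−0.121)](e^(−0.121×0.613) − e^(−1.08×0.613)) + 1.259 e^(−1.08×0.613)
= 2.223 × (0.9285 − 0.5158) + 1.259 × 0.5158 = 1.566 mg/L.
DO = 8.08 − 1.566 = 6.514 mg/L.

DO ≈ 6.51 mg/L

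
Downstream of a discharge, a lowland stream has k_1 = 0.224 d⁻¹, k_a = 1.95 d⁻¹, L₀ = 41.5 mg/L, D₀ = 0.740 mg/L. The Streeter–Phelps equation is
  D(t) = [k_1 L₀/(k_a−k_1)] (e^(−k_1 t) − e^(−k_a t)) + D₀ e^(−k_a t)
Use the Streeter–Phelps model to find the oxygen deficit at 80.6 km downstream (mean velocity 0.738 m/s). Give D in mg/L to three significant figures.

Travel time t = x/v = 80.6 km / (0.738 m/s) = 80600 m / 0.738 m/s = 109200 s = 1.264 d.
k_1 L₀/(k_a−k_1) = 0.224×41.5/(1.95−0.224) = 9.296/1.726 = 5.386 mg/L.
e^(−k_1 t) = e^(−0.224×1.264) = 0.7534; e^(−k_a t) = e^(−1.95×1.264) = 0.08502.
D = 5.386 × (0.7534 − 0.08502) + 0.740 × 0.08502 = 3.600 + 0.06291 = 3.663 mg/L.

D ≈ 3.66 mg/L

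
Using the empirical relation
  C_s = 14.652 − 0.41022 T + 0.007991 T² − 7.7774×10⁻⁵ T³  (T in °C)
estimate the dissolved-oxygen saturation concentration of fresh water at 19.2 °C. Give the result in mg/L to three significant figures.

C_s = 14.652 − 0.41022×19.2 + 0.007991×19.2² − 7.7774×10⁻⁵×19.2³ = 9.171 mg/L.

C_s ≈ 9.17 mg/L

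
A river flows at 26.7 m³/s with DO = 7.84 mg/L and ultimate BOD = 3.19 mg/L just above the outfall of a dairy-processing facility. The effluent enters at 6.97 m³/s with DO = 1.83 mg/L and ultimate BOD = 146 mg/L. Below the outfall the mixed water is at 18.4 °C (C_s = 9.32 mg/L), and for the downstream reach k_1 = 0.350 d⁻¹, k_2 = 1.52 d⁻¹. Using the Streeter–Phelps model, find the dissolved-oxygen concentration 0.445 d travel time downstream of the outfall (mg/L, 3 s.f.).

DO ≈ 4.53 mg/L

Mixed DO = (26.7×7.84 + 6.97×1.83)/(26.7+6.97) = 222.1/33.67 = 6.596 mg/L.
Mixed L₀ = (26.7×3.19 + 6.97×146)/(33.67) = 1103/33.67 = 32.75 mg/L.
Initial deficit D₀ = C_s − DO₀ = 9.32 − 6.596 = 2.724 mg/L.
D(0.445) = [0.350×32.75/(1.52−0.350)](e^(−0.350×0.445) − e^(−1.52×0.445)) + 2.724 e^(−1.52×0.445)
= 9.798 × (0.8558 − 0.5084) + 2.724 × 0.5084 = 4.788 mg/L.
DO = 9.32 − 4.788 = 4.532 mg/L.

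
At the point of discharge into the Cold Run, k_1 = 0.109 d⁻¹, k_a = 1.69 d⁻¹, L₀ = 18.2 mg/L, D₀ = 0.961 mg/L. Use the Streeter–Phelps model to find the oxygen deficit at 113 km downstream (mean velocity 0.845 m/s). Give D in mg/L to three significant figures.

D ≈ 1.04 mg/L

Travel time t = x/v = 113 km / (0.845 m/s) = 113000 m / 0.845 m/s = 133700 s = 1.548 d.
k_1 L₀/(k_a−k_1) = 0.109×18.2/(1.69−0.109) = 1.984/1.581 = 1.255 mg/L.
e^(−k_1 t) = e^(−0.109×1.548) = 0.8448; e^(−k_a t) = e^(−1.69×1.548) = 0.07311.
D = 1.255 × (0.8448 − 0.07311) + 0.961 × 0.07311 = 0.9682 + 0.07026 = 1.039 mg/L.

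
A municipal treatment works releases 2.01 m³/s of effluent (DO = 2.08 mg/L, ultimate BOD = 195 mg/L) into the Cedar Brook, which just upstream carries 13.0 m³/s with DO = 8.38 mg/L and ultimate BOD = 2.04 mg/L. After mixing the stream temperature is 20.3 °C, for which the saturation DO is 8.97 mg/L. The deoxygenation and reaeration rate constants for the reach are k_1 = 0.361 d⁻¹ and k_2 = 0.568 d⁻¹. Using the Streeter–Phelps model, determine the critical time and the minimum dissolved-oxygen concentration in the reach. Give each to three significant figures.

t_c ≈ 2.04 d; minimum DO ≈ 0.501 mg/L

Mixed DO = (13.0×8.38 + 2.01×2.08)/(13.0+2.01) = 113.1/15.01 = 7.536 mg/L.
Mixed L₀ = (13.0×2.04 + 2.01×195)/(15.01) = 418.5/15.01 = 27.88 mg/L.
Initial deficit D₀ = C_s − DO₀ = 8.97 − 7.536 = 1.434 mg/L.
t_c = (1/0.2070) ln[(0.568/0.361)(1 − 1.434×0.2070/(0.361×27.88))] = 4.831 × ln(1.527) = 2.045 d.
D_c = (0.361/0.568) × 27.88 × e^(−0.361×2.045) = 0.6356 × 27.88 × 0.4780 = 8.469 mg/L.
Minimum DO = 8.97 − 8.469 = 0.5011 mg/L.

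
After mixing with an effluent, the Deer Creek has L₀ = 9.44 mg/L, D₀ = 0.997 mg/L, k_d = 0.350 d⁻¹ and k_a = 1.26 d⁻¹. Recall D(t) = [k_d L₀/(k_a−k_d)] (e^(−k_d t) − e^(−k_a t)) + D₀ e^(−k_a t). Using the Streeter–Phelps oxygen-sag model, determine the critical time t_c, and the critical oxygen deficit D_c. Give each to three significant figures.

t_c ≈ 1.05 d; D_c ≈ 1.81 mg/L

With k_a/k_d = 3.600 and 1 − D₀(k_a−k_d)/(k_d L₀) = 0.7254,
t_c = ln(3.600 × 0.7254) / (1.26 − 0.350) = ln(2.611) / 0.9100 = 0.9599/0.9100 = 1.055 d.
D_c = (k_d/k_a) L₀ e^(−k_d t_c) = (0.350/1.26) × 9.44 × e^(−0.350×1.055) = 0.2778 × 9.44 × 0.6913 = 1.813 mg/L.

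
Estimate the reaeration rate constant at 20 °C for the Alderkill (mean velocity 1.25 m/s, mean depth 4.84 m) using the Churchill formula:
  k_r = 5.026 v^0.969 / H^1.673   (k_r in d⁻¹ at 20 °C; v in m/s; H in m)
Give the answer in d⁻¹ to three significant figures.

k_r = 5.026 × 1.25^0.969 / 4.84^1.673 = 5.026 × 1.241 / 13.99 = 0.4460 d⁻¹.

k_r ≈ 0.446 d⁻¹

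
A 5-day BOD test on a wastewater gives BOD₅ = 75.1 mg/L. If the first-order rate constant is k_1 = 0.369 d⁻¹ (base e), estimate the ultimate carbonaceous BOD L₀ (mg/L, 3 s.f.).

L₀ ≈ 89.2 mg/L

BOD₅ = L₀(1 − e^(−5k_1)) ⇒ L₀ = BOD₅ / (1 − e^(−5×0.369))
= 75.1 / (1 − 0.1580) = 75.1 / 0.8420 = 89.20 mg/L.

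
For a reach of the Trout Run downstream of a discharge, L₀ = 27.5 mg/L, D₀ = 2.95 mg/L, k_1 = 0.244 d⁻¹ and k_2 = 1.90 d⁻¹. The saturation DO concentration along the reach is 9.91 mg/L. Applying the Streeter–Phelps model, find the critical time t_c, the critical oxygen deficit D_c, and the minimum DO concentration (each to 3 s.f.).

With k_2/k_1 = 7.787 and 1 − D₀(k_2−k_1)/(k_1 L₀) = 0.2720,
t_c = ln(7.787 × 0.2720) / (1.90 − 0.244) = ln(2.118) / 1.656 = 0.7503/1.656 = 0.4531 d.
D_c = (k_1/k_2) L₀ e^(−k_1 t_c) = (0.244/1.90) × 27.5 × e^(−0.244×0.4531) = 0.1284 × 27.5 × 0.8953 = 3.162 mg/L.
Minimum DO = C_s − D_c = 9.91 − 3.162 = 6.748 mg/L.

t_c ≈ 0.453 d; D_c ≈ 3.16 mg/L; min DO ≈ 6.75 mg/L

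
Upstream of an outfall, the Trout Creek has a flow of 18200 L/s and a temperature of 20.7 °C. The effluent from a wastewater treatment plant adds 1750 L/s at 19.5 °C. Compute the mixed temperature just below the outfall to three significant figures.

20.6 °C

Flow-weighted mixing: C = (Q_r C_r + Q_w C_w)/(Q_r + Q_w)
= (18200×20.7 + 1750×19.5)/(18200 + 1750) = 410900/19950 = 20.59 °C.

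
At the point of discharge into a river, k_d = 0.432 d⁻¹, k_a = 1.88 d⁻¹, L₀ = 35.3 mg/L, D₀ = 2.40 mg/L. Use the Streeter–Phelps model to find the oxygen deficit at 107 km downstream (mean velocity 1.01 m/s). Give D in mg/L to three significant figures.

D ≈ 5.39 mg/L

Travel time t = x/v = 107 km / (1.01 m/s) = 107000 m / 1.01 m/s = 105900 s = 1.226 d.
k_d L₀/(k_a−k_d) = 0.432×35.3/(1.88−0.432) = 15.25/1.448 = 10.53 mg/L.
e^(−k_d t) = e^(−0.432×1.226) = 0.5888; e^(−k_a t) = e^(−1.88×1.226) = 0.09974.
D = 10.53 × (0.5888 − 0.09974) + 2.40 × 0.09974 = 5.150 + 0.2394 = 5.390 mg/L.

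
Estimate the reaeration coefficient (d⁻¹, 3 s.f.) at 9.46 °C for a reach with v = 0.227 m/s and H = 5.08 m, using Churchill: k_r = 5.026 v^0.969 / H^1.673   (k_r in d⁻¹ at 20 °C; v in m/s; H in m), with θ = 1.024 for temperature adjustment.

k_r(20) = 5.026 × 0.227^0.969 / 5.08^1.673 = 5.026 × 0.2377 / 15.17 = 0.07876 d⁻¹.
k_r(9.46) = 0.07876 × 1.024^(9.46−20) = 0.07876 × 0.7788 = 0.06134 d⁻¹.

k_r ≈ 0.0613 d⁻¹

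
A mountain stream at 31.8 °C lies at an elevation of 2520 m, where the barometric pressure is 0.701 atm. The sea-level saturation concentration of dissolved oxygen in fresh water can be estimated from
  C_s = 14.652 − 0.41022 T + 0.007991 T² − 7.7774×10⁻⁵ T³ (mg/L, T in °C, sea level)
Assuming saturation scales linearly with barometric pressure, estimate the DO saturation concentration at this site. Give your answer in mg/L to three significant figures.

At sea level: C_s = 14.652 − 0.41022×31.8 + 0.007991×31.8² − 7.7774×10⁻⁵×31.8³ = 7.187 mg/L.
Pressure correction: C_s' = 7.187 × 0.701 = 5.038 mg/L.

C_s ≈ 5.04 mg/L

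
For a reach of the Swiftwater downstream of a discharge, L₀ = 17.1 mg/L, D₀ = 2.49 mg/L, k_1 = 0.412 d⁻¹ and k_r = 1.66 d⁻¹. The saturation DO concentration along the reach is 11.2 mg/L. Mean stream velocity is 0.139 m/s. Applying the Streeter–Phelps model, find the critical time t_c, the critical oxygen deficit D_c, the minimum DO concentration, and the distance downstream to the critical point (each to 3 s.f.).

t_c ≈ 0.650 d; D_c ≈ 3.25 mg/L; min DO ≈ 7.95 mg/L; x_c ≈ 7.81 km

With k_r/k_1 = 4.029 and 1 − D₀(k_r−k_1)/(k_1 L₀) = 0.5589,
t_c = ln(4.029 × 0.5589) / (1.66 − 0.412) = ln(2.252) / 1.248 = 0.8118/1.248 = 0.6505 d.
D_c = (k_1/k_r) L₀ e^(−k_1 t_c) = (0.412/1.66) × 17.1 × e^(−0.412×0.6505) = 0.2482 × 17.1 × 0.7649 = 3.246 mg/L.
Minimum DO = C_s − D_c = 11.2 − 3.246 = 7.954 mg/L.
x_c = v t_c = 0.139 m/s × 0.6505 d × 86400 s/d = 7812 m ≈ 7.81 km.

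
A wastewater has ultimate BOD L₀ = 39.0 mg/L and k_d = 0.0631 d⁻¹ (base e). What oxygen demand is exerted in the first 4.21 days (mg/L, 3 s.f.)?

y ≈ 9.10 mg/L

y_t = L₀(1 − e^(−k_d t)) = 39.0 × (1 − e^(−0.0631×4.21))
= 39.0 × (1 − 0.7667) = 39.0 × 0.2333 = 9.098 mg/L.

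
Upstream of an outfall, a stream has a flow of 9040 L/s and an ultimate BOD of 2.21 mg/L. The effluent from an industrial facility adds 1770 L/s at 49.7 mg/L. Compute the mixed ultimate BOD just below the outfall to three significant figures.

9.99 mg/L

Flow-weighted mixing: C = (Q_r C_r + Q_w C_w)/(Q_r + Q_w)
= (9040×2.21 + 1770×49.7)/(9040 + 1770) = 107900/10810 = 9.986 mg/L.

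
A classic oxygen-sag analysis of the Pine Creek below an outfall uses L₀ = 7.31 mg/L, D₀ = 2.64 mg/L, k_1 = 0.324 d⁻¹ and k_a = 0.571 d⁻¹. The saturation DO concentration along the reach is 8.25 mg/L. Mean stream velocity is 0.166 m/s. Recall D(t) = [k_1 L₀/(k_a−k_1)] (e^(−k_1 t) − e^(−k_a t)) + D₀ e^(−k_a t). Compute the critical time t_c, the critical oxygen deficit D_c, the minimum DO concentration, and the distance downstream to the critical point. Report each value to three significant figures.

t_c ≈ 0.990 d; D_c ≈ 3.01 mg/L; min DO ≈ 5.24 mg/L; x_c ≈ 14.2 km

t_c = [1/(k_a−k_1)] ln[(k_a/k_1)(1 − D₀(k_a−k_1)/(k_1 L₀))]
= [1/(0.571−0.324)] ln[(0.571/0.324)(1 − 2.64×0.2470/(0.324×7.31))]
= (1/0.2470) ln[1.762 × 0.7247] = 4.049 × ln(1.277) = 4.049 × 0.2446 = 0.9904 d.
D_c = (k_1/k_a) L₀ e^(−k_1 t_c) = (0.324/0.571) × 7.31 × e^(−0.324×0.9904) = 0.5674 × 7.31 × 0.7255 = 3.009 mg/L.
Minimum DO = C_s − D_c = 8.25 − 3.009 = 5.241 mg/L.
x_c = v t_c = 0.166 m/s × 0.9904 d × 86400 s/d = 14200 m ≈ 14.2 km.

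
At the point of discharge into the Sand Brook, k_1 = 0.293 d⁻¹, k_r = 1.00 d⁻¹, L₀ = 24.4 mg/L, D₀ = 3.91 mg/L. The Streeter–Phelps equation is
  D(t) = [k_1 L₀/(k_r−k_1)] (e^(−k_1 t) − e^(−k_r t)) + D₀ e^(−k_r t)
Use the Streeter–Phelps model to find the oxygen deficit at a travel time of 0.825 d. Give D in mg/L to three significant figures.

D ≈ 5.22 mg/L

k_1 L₀/(k_r−k_1) = 0.293×24.4/(1.00−0.293) = 7.149/0.7070 = 10.11 mg/L.
e^(−k_1 t) = e^(−0.293×0.8250) = 0.7853; e^(−k_r t) = e^(−1.00×0.8250) = 0.4382.
D = 10.11 × (0.7853 − 0.4382) + 3.91 × 0.4382 = 3.509 + 1.713 = 5.223 mg/L.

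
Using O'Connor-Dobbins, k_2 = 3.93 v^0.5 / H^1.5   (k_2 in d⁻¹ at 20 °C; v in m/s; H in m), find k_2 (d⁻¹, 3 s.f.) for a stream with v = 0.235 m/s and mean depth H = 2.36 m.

k_2 ≈ 0.525 d⁻¹

k_2 = 3.93 × 0.235^0.5 / 2.36^1.5 = 3.93 × 0.4848 / 3.626 = 0.5255 d⁻¹.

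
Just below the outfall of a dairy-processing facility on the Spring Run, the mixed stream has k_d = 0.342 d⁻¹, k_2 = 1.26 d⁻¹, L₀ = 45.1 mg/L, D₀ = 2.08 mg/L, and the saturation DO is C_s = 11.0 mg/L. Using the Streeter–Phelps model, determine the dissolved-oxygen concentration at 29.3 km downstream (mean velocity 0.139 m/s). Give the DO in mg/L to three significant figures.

DO ≈ 4.39 mg/L

Travel time t = x/v = 29.3 km / (0.139 m/s) = 29300 m / 0.139 m/s = 210800 s = 2.440 d.
k_d L₀/(k_2−k_d) = 0.342×45.1/(1.26−0.342) = 15.42/0.9180 = 16.80 mg/L.
e^(−k_d t) = e^(−0.342×2.440) = 0.4341; e^(−k_2 t) = e^(−1.26×2.440) = 0.04623.
D = 16.80 × (0.4341 − 0.04623) + 2.08 × 0.04623 = 6.518 + 0.09617 = 6.614 mg/L.
DO = C_s − D = 11.0 − 6.614 = 4.386 mg/L.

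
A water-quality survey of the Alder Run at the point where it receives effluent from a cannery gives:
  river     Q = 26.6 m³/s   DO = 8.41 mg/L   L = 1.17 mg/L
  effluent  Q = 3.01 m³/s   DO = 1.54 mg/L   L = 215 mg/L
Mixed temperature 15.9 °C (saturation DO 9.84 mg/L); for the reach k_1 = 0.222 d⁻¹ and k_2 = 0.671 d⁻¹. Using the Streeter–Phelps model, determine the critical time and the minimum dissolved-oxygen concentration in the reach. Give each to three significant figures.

Mixed DO = (26.6×8.41 + 3.01×1.54)/(26.6+3.01) = 228.3/29.61 = 7.712 mg/L.
Mixed L₀ = (26.6×1.17 + 3.01×215)/(29.61) = 678.3/29.61 = 22.91 mg/L.
Initial deficit D₀ = C_s − DO₀ = 9.84 − 7.712 = 2.128 mg/L.
t_c = (1/0.4490) ln[(0.671/0.222)(1 − 2.128×0.4490/(0.222×22.91))] = 2.227 × ln(2.455) = 2.000 d.
D_c = (0.222/0.671) × 22.91 × e^(−0.222×2.000) = 0.3308 × 22.91 × 0.6415 = 4.862 mg/L.
Minimum DO = 9.84 − 4.862 = 4.978 mg/L.

t_c ≈ 2.00 d; minimum DO ≈ 4.98 mg/L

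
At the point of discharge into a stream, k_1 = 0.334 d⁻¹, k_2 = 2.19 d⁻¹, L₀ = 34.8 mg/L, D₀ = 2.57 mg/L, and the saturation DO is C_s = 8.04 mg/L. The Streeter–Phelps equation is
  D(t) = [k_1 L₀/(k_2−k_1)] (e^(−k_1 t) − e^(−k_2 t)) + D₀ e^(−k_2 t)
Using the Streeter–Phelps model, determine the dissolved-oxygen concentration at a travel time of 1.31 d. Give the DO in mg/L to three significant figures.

k_1 L₀/(k_2−k_1) = 0.334×34.8/(2.19−0.334) = 11.62/1.856 = 6.263 mg/L.
e^(−k_1 t) = e^(−0.334×1.310) = 0.6456; e^(−k_2 t) = e^(−2.19×1.310) = 0.05676.
D = 6.263 × (0.6456 − 0.05676) + 2.57 × 0.05676 = 3.688 + 0.1459 = 3.834 mg/L.
DO = C_s − D = 8.04 − 3.834 = 4.206 mg/L.

DO ≈ 4.21 mg/L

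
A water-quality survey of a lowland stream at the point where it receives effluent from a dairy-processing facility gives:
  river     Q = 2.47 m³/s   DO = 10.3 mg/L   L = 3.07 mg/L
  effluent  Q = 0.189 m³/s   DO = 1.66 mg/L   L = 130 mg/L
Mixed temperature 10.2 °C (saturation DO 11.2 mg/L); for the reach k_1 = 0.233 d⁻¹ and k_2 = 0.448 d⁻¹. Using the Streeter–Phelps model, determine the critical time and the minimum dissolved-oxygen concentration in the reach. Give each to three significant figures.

Mixed DO = (2.47×10.3 + 0.189×1.66)/(2.47+0.189) = 25.75/2.659 = 9.686 mg/L.
Mixed L₀ = (2.47×3.07 + 0.189×130)/(2.659) = 32.15/2.659 = 12.09 mg/L.
Initial deficit D₀ = C_s − DO₀ = 11.2 − 9.686 = 1.514 mg/L.
t_c = (1/0.2150) ln[(0.448/0.233)(1 − 1.514×0.2150/(0.233×12.09))] = 4.651 × ln(1.701) = 2.470 d.
D_c = (0.233/0.448) × 12.09 × e^(−0.233×2.470) = 0.5201 × 12.09 × 0.5625 = 3.537 mg/L.
Minimum DO = 11.2 − 3.537 = 7.663 mg/L.

t_c ≈ 2.47 d; minimum DO ≈ 7.66 mg/L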